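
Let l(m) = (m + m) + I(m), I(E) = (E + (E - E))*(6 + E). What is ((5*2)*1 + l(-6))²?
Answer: 4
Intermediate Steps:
I(E) = E*(6 + E) (I(E) = (E + 0)*(6 + E) = E*(6 + E))
l(m) = 2*m + m*(6 + m) (l(m) = (m + m) + m*(6 + m) = 2*m + m*(6 + m))
((5*2)*1 + l(-6))² = ((5*2)*1 - 6*(8 - 6))² = (10*1 - 6*2)² = (10 - 12)² = (-2)² = 4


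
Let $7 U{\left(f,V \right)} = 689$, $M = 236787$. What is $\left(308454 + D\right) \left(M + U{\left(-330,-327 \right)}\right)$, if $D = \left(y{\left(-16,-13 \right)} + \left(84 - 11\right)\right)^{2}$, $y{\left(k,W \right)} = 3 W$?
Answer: $73342097540$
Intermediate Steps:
$U{\left(f,V \right)} = \frac{689}{7}$ ($U{\left(f,V \right)} = \frac{1}{7} \cdot 689 = \frac{689}{7}$)
$D = 1156$ ($D = \left(3 \left(-13\right) + \left(84 - 11\right)\right)^{2} = \left(-39 + \left(84 - 11\right)\right)^{2} = \left(-39 + 73\right)^{2} = 34^{2} = 1156$)
$\left(308454 + D\right) \left(M + U{\left(-330,-327 \right)}\right) = \left(308454 + 1156\right) \left(236787 + \frac{689}{7}\right) = 309610 \cdot \frac{1658198}{7} = 73342097540$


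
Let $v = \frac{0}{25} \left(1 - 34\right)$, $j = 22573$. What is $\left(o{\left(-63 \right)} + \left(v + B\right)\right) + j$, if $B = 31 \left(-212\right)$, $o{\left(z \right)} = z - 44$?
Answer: $15894$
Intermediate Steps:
$v = 0$ ($v = 0 \cdot \frac{1}{25} \left(-33\right) = 0 \left(-33\right) = 0$)
$o{\left(z \right)} = -44 + z$
$B = -6572$
$\left(o{\left(-63 \right)} + \left(v + B\right)\right) + j = \left(\left(-44 - 63\right) + \left(0 - 6572\right)\right) + 22573 = \left(-107 - 6572\right) + 22573 = -6679 + 22573 = 15894$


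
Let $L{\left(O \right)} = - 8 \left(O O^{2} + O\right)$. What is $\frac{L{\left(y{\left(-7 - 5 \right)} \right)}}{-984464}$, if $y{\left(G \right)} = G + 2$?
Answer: $- \frac{505}{61529} \approx -0.0082075$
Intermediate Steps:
$y{\left(G \right)} = 2 + G$
$L{\left(O \right)} = - 8 O - 8 O^{3}$ ($L{\left(O \right)} = - 8 \left(O^{3} + O\right) = - 8 \left(O + O^{3}\right) = - 8 O - 8 O^{3}$)
$\frac{L{\left(y{\left(-7 - 5 \right)} \right)}}{-984464} = \frac{\left(-8\right) \left(2 - 12\right) \left(1 + \left(2 - 12\right)^{2}\right)}{-984464} = - 8 \left(2 - 12\right) \left(1 + \left(2 - 12\right)^{2}\right) \left(- \frac{1}{984464}\right) = \left(-8\right) \left(-10\right) \left(1 + \left(-10\right)^{2}\right) \left(- \frac{1}{984464}\right) = \left(-8\right) \left(-10\right) \left(1 + 100\right) \left(- \frac{1}{984464}\right) = \left(-8\right) \left(-10\right) 101 \left(- \frac{1}{984464}\right) = 8080 \left(- \frac{1}{984464}\right) = - \frac{505}{61529}$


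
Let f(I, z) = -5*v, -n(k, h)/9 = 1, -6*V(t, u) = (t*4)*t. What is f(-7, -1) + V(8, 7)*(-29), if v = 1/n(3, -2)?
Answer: 11141/9 ≈ 1237.9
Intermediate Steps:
V(t, u) = -2*t²/3 (V(t, u) = -t*4*t/6 = -4*t*t/6 = -2*t²/3)
n(k, h) = -9 (n(k, h) = -9*1 = -9)
v = -⅑ (v = 1/(-9) = -⅑ ≈ -0.11111)
f(I, z) = 5/9 (f(I, z) = -5*(-⅑) = 5/9)
f(-7, -1) + V(8, 7)*(-29) = 5/9 - ⅔*8²*(-29) = 5/9 - ⅔*64*(-29) = 5/9 - 128/3*(-29) = 5/9 + 3712/3 = 11141/9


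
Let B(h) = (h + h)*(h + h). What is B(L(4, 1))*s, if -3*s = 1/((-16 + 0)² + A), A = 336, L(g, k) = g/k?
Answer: -4/111 ≈ -0.036036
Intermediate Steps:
B(h) = 4*h² (B(h) = (2*h)*(2*h) = 4*h²)
s = -1/1776 (s = -1/(3*((-16 + 0)² + 336)) = -1/(3*((-16)² + 336)) = -1/(3*(256 + 336)) = -⅓/592 = -⅓*1/592 = -1/1776 ≈ -0.00056306)
B(L(4, 1))*s = (4*(4/1)²)*(-1/1776) = (4*(4*1)²)*(-1/1776) = (4*4²)*(-1/1776) = (4*16)*(-1/1776) = 64*(-1/1776) = -4/111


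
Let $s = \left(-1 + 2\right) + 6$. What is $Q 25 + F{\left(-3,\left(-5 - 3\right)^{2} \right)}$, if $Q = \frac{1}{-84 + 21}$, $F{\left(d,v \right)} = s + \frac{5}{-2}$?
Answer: $\frac{517}{126} \approx 4.1032$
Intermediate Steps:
$s = 7$ ($s = 1 + 6 = 7$)
$F{\left(d,v \right)} = \frac{9}{2}$ ($F{\left(d,v \right)} = 7 + \frac{5}{-2} = 7 + 5 \left(- \frac{1}{2}\right) = 7 - \frac{5}{2} = \frac{9}{2}$)
$Q = - \frac{1}{63}$ ($Q = \frac{1}{-63} = - \frac{1}{63} \approx -0.015873$)
$Q 25 + F{\left(-3,\left(-5 - 3\right)^{2} \right)} = \left(- \frac{1}{63}\right) 25 + \frac{9}{2} = - \frac{25}{63} + \frac{9}{2} = \frac{517}{126}$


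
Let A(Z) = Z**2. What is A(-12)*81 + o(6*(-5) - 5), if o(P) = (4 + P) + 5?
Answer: 11638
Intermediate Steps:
o(P) = 9 + P
A(-12)*81 + o(6*(-5) - 5) = (-12)**2*81 + (9 + (6*(-5) - 5)) = 144*81 + (9 + (-30 - 5)) = 11664 + (9 - 35) = 11664 - 26 = 11638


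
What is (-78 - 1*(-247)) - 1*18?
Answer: 151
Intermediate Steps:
(-78 - 1*(-247)) - 1*18 = (-78 + 247) - 18 = 169 - 18 = 151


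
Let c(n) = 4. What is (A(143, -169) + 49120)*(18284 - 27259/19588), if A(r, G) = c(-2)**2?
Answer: 53001720484/59 ≈ 8.9833e+8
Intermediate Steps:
A(r, G) = 16 (A(r, G) = 4**2 = 16)
(A(143, -169) + 49120)*(18284 - 27259/19588) = (16 + 49120)*(18284 - 27259/19588) = 49136*(18284 - 27259*1/19588) = 49136*(18284 - 27259/19588) = 49136*(358119733/19588) = 53001720484/59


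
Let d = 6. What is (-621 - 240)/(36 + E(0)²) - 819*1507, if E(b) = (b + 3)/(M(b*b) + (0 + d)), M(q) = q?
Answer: -178967229/145 ≈ -1.2343e+6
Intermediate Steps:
E(b) = (3 + b)/(6 + b²) (E(b) = (b + 3)/(b*b + (0 + 6)) = (3 + b)/(b² + 6) = (3 + b)/(6 + b²))
(-621 - 240)/(36 + E(0)²) - 819*1507 = (-621 - 240)/(36 + ((3 + 0)/(6 + 0²))²) - 819*1507 = -861/(36 + (3/(6 + 0))²) - 1234233 = -861/(36 + (3/6)²) - 1234233 = -861/(36 + ((⅙)*3)²) - 1234233 = -861/(36 + (½)²) - 1234233 = -861/(36 + ¼) - 1234233 = -861/145/4 - 1234233 = -861*4/145 - 1234233 = -3444/145 - 1234233 = -178967229/145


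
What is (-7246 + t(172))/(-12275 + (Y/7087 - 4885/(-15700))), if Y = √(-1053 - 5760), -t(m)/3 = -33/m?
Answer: 1893768724130663154569335/3208289881477669223309443 + 65309336198285700*I*√757/3208289881477669223309443 ≈ 0.59027 + 5.6008e-7*I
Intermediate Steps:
t(m) = 99/m (t(m) = -(-99)/m = 99/m)
Y = 3*I*√757 (Y = √(-6813) = 3*I*√757 ≈ 82.541*I)
(-7246 + t(172))/(-12275 + (Y/7087 - 4885/(-15700))) = (-7246 + 99/172)/(-12275 + ((3*I*√757)/7087 - 4885/(-15700))) = (-7246 + 99*(1/172))/(-12275 + ((3*I*√757)*(1/7087) - 4885*(-1/15700))) = (-7246 + 99/172)/(-12275 + (3*I*√757/7087 + 977/3140)) = -1246213/(172*(-12275 + (977/3140 + 3*I*√757/7087))) = -1246213/(172*(-38542523/3140 + 3*I*√757/7087))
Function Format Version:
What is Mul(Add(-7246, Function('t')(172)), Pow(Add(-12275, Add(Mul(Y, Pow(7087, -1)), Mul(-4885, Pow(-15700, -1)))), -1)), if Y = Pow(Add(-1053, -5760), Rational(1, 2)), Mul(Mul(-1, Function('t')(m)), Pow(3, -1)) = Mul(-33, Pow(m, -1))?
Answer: Add(Rational(1893768724130663154569335, 3208289881477669223309443), Mul(Rational(65309336198285700, 3208289881477669223309443), I, Pow(757, Rational(1, 2)))) ≈ Add(0.59027, Mul(5.6008e-7, I))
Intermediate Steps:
Function('t')(m) = Mul(99, Pow(m, -1)) (Function('t')(m) = Mul(-3, Mul(-33, Pow(m, -1))) = Mul(99, Pow(m, -1)))
Y = Mul(3, I, Pow(757, Rational(1, 2))) (Y = Pow(-6813, Rational(1, 2)) = Mul(3, I, Pow(757, Rational(1, 2))) ≈ Mul(82.541, I))
Mul(Add(-7246, Function('t')(172)), Pow(Add(-12275, Add(Mul(Y, Pow(7087, -1)), Mul(-4885, Pow(-15700, -1)))), -1)) = Mul(Add(-7246, Mul(99, Pow(172, -1))), Pow(Add(-12275, Add(Mul(Mul(3, I, Pow(757, Rational(1, 2))), Pow(7087, -1)), Mul(-4885, Pow(-15700, -1)))), -1)) = Mul(Add(-7246, Mul(99, Rational(1, 172))), Pow(Add(-12275, Add(Mul(Mul(3, I, Pow(757, Rational(1, 2))), Rational(1, 7087)), Mul(-4885, Rational(-1, 15700)))), -1)) = Mul(Add(-7246, Rational(99, 172)), Pow(Add(-12275, Add(Mul(Rational(3, 7087), I, Pow(757, Rational(1, 2))), Rational(977, 3140))), -1)) = Mul(Rational(-1246213, 172), Pow(Add(-12275, Add(Rational(977, 3140), Mul(Rational(3, 7087), I, Pow(757, Rational(1, 2))))), -1)) = Mul(Rational(-1246213, 172), Pow(Add(Rational(-38542523, 3140), Mul(Rational(3, 7087), I, Pow(757, Rational(1, 2)))), -1))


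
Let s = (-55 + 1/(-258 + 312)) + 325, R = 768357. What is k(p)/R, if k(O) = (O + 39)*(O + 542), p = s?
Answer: 731708263/2240529012 ≈ 0.32658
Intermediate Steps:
s = 14581/54 (s = (-55 + 1/54) + 325 = -2969/54 + 325 = 14581/54 ≈ 270.02)
p = 14581/54 ≈ 270.02
k(O) = (39 + O)*(542 + O)
k(p)/R = (21138 + (14581/54)² + 581*(14581/54))/768357 = (21138 + 212605561/2916 + 8471561/54)*(1/768357) = (731708263/2916)*(1/768357) = 731708263/2240529012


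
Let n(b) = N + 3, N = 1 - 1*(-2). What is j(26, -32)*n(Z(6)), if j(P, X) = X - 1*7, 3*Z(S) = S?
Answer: -234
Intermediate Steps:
N = 3 (N = 1 + 2 = 3)
Z(S) = S/3
j(P, X) = -7 + X (j(P, X) = X - 7 = -7 + X)
n(b) = 6 (n(b) = 3 + 3 = 6)
j(26, -32)*n(Z(6)) = (-7 - 32)*6 = -39*6 = -234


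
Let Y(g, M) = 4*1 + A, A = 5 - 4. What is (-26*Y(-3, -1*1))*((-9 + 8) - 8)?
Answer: 1170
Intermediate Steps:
A = 1
Y(g, M) = 5 (Y(g, M) = 4*1 + 1 = 4 + 1 = 5)
(-26*Y(-3, -1*1))*((-9 + 8) - 8) = (-26*5)*((-9 + 8) - 8) = -130*(-1 - 8) = -130*(-9) = 1170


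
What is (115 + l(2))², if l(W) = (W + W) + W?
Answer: 14641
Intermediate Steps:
l(W) = 3*W (l(W) = 2*W + W = 3*W)
(115 + l(2))² = (115 + 3*2)² = (115 + 6)² = 121² = 14641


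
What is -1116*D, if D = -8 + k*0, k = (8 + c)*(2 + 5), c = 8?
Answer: 8928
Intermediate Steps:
k = 112 (k = (8 + 8)*(2 + 5) = 16*7 = 112)
D = -8 (D = -8 + 112*0 = -8 + 0 = -8)
-1116*D = -1116*(-8) = 8928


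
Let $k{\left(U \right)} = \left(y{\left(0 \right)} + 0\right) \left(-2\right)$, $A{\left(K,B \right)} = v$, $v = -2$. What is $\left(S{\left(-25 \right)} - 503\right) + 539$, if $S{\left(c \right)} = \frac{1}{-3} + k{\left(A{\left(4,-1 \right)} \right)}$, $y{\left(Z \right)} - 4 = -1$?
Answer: $\frac{89}{3} \approx 29.667$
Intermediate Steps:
$y{\left(Z \right)} = 3$ ($y{\left(Z \right)} = 4 - 1 = 3$)
$A{\left(K,B \right)} = -2$
$k{\left(U \right)} = -6$ ($k{\left(U \right)} = \left(3 + 0\right) \left(-2\right) = 3 \left(-2\right) = -6$)
$S{\left(c \right)} = - \frac{19}{3}$ ($S{\left(c \right)} = \frac{1}{-3} - 6 = - \frac{1}{3} - 6 = - \frac{19}{3}$)
$\left(S{\left(-25 \right)} - 503\right) + 539 = \left(- \frac{19}{3} - 503\right) + 539 = - \frac{1528}{3} + 539 = \frac{89}{3}$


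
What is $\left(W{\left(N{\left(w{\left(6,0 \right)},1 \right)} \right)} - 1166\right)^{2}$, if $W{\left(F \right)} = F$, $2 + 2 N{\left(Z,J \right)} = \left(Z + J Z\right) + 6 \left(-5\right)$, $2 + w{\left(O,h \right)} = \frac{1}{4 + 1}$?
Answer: $\frac{35034561}{25} \approx 1.4014 \cdot 10^{6}$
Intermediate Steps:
$w{\left(O,h \right)} = - \frac{9}{5}$ ($w{\left(O,h \right)} = -2 + \frac{1}{4 + 1} = -2 + \frac{1}{5} = - \frac{9}{5}$)
$N{\left(Z,J \right)} = -16 + \frac{Z}{2} + \frac{J Z}{2}$ ($N{\left(Z,J \right)} = -1 + \frac{\left(Z + J Z\right) + 6 \left(-5\right)}{2} = -1 + \frac{\left(Z + J Z\right) - 30}{2} = -1 + \frac{-30 + Z + J Z}{2} = -1 + \left(-15 + \frac{Z}{2} + \frac{J Z}{2}\right) = -16 + \frac{Z}{2} + \frac{J Z}{2}$)
$\left(W{\left(N{\left(w{\left(6,0 \right)},1 \right)} \right)} - 1166\right)^{2} = \left(\left(-16 + \frac{1}{2} \left(- \frac{9}{5}\right) + \frac{1}{2} \cdot 1 \left(- \frac{9}{5}\right)\right) - 1166\right)^{2} = \left(\left(-16 - \frac{9}{10} - \frac{9}{10}\right) - 1166\right)^{2} = \left(- \frac{89}{5} - 1166\right)^{2} = \left(- \frac{5919}{5}\right)^{2} = \frac{35034561}{25}$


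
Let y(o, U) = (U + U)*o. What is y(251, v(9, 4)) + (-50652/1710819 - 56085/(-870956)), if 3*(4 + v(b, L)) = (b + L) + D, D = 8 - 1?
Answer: 664909840876037/496682690988 ≈ 1338.7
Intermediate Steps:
D = 7
v(b, L) = -5/3 + L/3 + b/3 (v(b, L) = -4 + ((b + L) + 7)/3 = -4 + ((L + b) + 7)/3 = -4 + (7 + L + b)/3 = -4 + (7/3 + L/3 + b/3) = -5/3 + L/3 + b/3)
y(o, U) = 2*U*o (y(o, U) = (2*U)*o = 2*U*o)
y(251, v(9, 4)) + (-50652/1710819 - 56085/(-870956)) = 2*(-5/3 + (⅓)*4 + (⅓)*9)*251 + (-50652/1710819 - 56085/(-870956)) = 2*(-5/3 + 4/3 + 3)*251 + (-50652*1/1710819 - 56085*(-1/870956)) = 2*(8/3)*251 + (-5628/190091 + 56085/870956) = 4016/3 + 5759513367/165560896996 = 664909840876037/496682690988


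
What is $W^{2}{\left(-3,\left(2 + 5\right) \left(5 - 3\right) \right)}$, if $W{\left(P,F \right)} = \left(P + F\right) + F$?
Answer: $625$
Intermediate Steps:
$W{\left(P,F \right)} = P + 2 F$ ($W{\left(P,F \right)} = \left(F + P\right) + F = P + 2 F$)
$W^{2}{\left(-3,\left(2 + 5\right) \left(5 - 3\right) \right)} = \left(-3 + 2 \left(2 + 5\right) \left(5 - 3\right)\right)^{2} = \left(-3 + 2 \cdot 7 \cdot 2\right)^{2} = \left(-3 + 2 \cdot 14\right)^{2} = \left(-3 + 28\right)^{2} = 25^{2} = 625$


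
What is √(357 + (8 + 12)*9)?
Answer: √537 ≈ 23.173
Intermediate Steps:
√(357 + (8 + 12)*9) = √(357 + 20*9) = √(357 + 180) = √537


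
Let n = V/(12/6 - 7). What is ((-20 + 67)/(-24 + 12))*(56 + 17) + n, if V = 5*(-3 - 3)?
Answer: -3359/12 ≈ -279.92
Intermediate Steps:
V = -30 (V = 5*(-6) = -30)
n = 6 (n = -30/(12/6 - 7) = -30/(12*(1/6) - 7) = -30/(2 - 7) = -30/(-5) = -1/5*(-30) = 6)
((-20 + 67)/(-24 + 12))*(56 + 17) + n = ((-20 + 67)/(-24 + 12))*(56 + 17) + 6 = (47/(-12))*73 + 6 = (47*(-1/12))*73 + 6 = -47/12*73 + 6 = -3431/12 + 6 = -3359/12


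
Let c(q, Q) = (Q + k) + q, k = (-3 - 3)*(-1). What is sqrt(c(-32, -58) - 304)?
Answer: 2*I*sqrt(97) ≈ 19.698*I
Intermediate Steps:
k = 6 (k = -6*(-1) = 6)
c(q, Q) = 6 + Q + q (c(q, Q) = (Q + 6) + q = (6 + Q) + q = 6 + Q + q)
sqrt(c(-32, -58) - 304) = sqrt((6 - 58 - 32) - 304) = sqrt(-84 - 304) = sqrt(-388) = 2*I*sqrt(97)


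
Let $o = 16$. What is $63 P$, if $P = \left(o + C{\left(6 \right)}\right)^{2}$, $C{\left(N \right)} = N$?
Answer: $30492$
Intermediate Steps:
$P = 484$ ($P = \left(16 + 6\right)^{2} = 22^{2} = 484$)
$63 P = 63 \cdot 484 = 30492$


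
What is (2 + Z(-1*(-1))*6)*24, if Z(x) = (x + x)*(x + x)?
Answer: 624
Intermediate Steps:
Z(x) = 4*x² (Z(x) = (2*x)*(2*x) = 4*x²)
(2 + Z(-1*(-1))*6)*24 = (2 + (4*(-1*(-1))²)*6)*24 = (2 + (4*1²)*6)*24 = (2 + (4*1)*6)*24 = (2 + 4*6)*24 = (2 + 24)*24 = 26*24 = 624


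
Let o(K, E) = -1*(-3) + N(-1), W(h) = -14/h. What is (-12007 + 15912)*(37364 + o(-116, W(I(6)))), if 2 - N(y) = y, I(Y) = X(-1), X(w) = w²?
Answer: 145929850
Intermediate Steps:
I(Y) = 1 (I(Y) = (-1)² = 1)
N(y) = 2 - y
o(K, E) = 6 (o(K, E) = -1*(-3) + (2 - 1*(-1)) = 3 + (2 + 1) = 3 + 3 = 6)
(-12007 + 15912)*(37364 + o(-116, W(I(6)))) = (-12007 + 15912)*(37364 + 6) = 3905*37370 = 145929850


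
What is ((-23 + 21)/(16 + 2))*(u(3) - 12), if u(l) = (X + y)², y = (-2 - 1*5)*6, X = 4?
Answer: -1432/9 ≈ -159.11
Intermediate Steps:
y = -42 (y = (-2 - 5)*6 = -7*6 = -42)
u(l) = 1444 (u(l) = (4 - 42)² = (-38)² = 1444)
((-23 + 21)/(16 + 2))*(u(3) - 12) = ((-23 + 21)/(16 + 2))*(1444 - 12) = -2/18*1432 = -2*1/18*1432 = -⅑*1432 = -1432/9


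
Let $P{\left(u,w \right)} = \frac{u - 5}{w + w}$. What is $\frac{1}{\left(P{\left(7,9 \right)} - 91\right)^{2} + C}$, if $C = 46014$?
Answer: $\frac{81}{4396258} \approx 1.8425 \cdot 10^{-5}$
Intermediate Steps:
$P{\left(u,w \right)} = \frac{-5 + u}{2 w}$
$\frac{1}{\left(P{\left(7,9 \right)} - 91\right)^{2} + C} = \frac{1}{\left(\frac{-5 + 7}{2 \cdot 9} - 91\right)^{2} + 46014} = \frac{1}{\left(\frac{1}{2} \cdot \frac{1}{9} \cdot 2 - 91\right)^{2} + 46014} = \frac{1}{\left(\frac{1}{9} - 91\right)^{2} + 46014} = \frac{1}{\left(- \frac{818}{9}\right)^{2} + 46014} = \frac{1}{\frac{669124}{81} + 46014} = \frac{1}{\frac{4396258}{81}} = \frac{81}{4396258}$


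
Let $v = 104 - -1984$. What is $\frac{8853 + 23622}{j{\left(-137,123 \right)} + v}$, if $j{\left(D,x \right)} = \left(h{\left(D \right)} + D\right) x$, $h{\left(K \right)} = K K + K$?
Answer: $\frac{10825}{758991} \approx 0.014262$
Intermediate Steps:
$h{\left(K \right)} = K + K^{2}$ ($h{\left(K \right)} = K^{2} + K = K + K^{2}$)
$j{\left(D,x \right)} = x \left(D + D \left(1 + D\right)\right)$ ($j{\left(D,x \right)} = \left(D \left(1 + D\right) + D\right) x = \left(D + D \left(1 + D\right)\right) x = x \left(D + D \left(1 + D\right)\right)$)
$v = 2088$ ($v = 104 + 1984 = 2088$)
$\frac{8853 + 23622}{j{\left(-137,123 \right)} + v} = \frac{8853 + 23622}{\left(-137\right) 123 \left(2 - 137\right) + 2088} = \frac{32475}{\left(-137\right) 123 \left(-135\right) + 2088} = \frac{32475}{2274885 + 2088} = \frac{32475}{2276973} = 32475 \cdot \frac{1}{2276973} = \frac{10825}{758991}$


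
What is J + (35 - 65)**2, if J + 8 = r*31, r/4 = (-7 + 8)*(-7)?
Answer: 24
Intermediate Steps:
r = -28 (r = 4*((-7 + 8)*(-7)) = 4*(1*(-7)) = 4*(-7) = -28)
J = -876 (J = -8 - 28*31 = -8 - 868 = -876)
J + (35 - 65)**2 = -876 + (35 - 65)**2 = -876 + (-30)**2 = -876 + 900 = 24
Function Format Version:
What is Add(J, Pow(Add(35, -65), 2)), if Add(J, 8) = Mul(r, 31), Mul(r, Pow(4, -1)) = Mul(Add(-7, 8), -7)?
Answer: 24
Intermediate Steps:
r = -28 (r = Mul(4, Mul(Add(-7, 8), -7)) = Mul(4, Mul(1, -7)) = Mul(4, -7) = -28)
J = -876 (J = Add(-8, Mul(-28, 31)) = Add(-8, -868) = -876)
Add(J, Pow(Add(35, -65), 2)) = Add(-876, Pow(Add(35, -65), 2)) = Add(-876, Pow(-30, 2)) = Add(-876, 900) = 24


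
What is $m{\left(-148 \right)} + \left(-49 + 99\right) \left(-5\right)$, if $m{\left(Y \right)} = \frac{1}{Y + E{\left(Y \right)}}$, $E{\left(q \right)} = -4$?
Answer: $- \frac{38001}{152} \approx -250.01$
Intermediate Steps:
$m{\left(Y \right)} = \frac{1}{-4 + Y}$ ($m{\left(Y \right)} = \frac{1}{Y - 4} = \frac{1}{-4 + Y}$)
$m{\left(-148 \right)} + \left(-49 + 99\right) \left(-5\right) = \frac{1}{-4 - 148} + \left(-49 + 99\right) \left(-5\right) = \frac{1}{-152} + 50 \left(-5\right) = - \frac{1}{152} - 250 = - \frac{38001}{152}$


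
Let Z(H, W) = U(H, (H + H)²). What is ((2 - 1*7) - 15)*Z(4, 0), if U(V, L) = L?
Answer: -1280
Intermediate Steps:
Z(H, W) = 4*H² (Z(H, W) = (H + H)² = (2*H)² = 4*H²)
((2 - 1*7) - 15)*Z(4, 0) = ((2 - 1*7) - 15)*(4*4²) = ((2 - 7) - 15)*(4*16) = (-5 - 15)*64 = -20*64 = -1280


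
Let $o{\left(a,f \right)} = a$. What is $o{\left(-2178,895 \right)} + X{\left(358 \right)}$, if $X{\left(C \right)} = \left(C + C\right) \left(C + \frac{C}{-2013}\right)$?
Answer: $\frac{511347622}{2013} \approx 2.5402 \cdot 10^{5}$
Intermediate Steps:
$X{\left(C \right)} = \frac{4024 C^{2}}{2013}$ ($X{\left(C \right)} = 2 C \left(C + C \left(- \frac{1}{2013}\right)\right) = 2 C \left(C - \frac{C}{2013}\right) = 2 C \frac{2012 C}{2013} = \frac{4024 C^{2}}{2013}$)
$o{\left(-2178,895 \right)} + X{\left(358 \right)} = -2178 + \frac{4024 \cdot 358^{2}}{2013} = -2178 + \frac{4024}{2013} \cdot 128164 = -2178 + \frac{515731936}{2013} = \frac{511347622}{2013}$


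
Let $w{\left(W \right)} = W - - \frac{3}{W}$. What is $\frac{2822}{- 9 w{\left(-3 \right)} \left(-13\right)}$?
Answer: $- \frac{1411}{234} \approx -6.0299$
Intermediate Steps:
$w{\left(W \right)} = W + \frac{3}{W}$
$\frac{2822}{- 9 w{\left(-3 \right)} \left(-13\right)} = \frac{2822}{- 9 \left(-3 + \frac{3}{-3}\right) \left(-13\right)} = \frac{2822}{- 9 \left(-3 + 3 \left(- \frac{1}{3}\right)\right) \left(-13\right)} = \frac{2822}{- 9 \left(-3 - 1\right) \left(-13\right)} = \frac{2822}{\left(-9\right) \left(-4\right) \left(-13\right)} = \frac{2822}{36 \left(-13\right)} = \frac{2822}{-468} = 2822 \left(- \frac{1}{468}\right) = - \frac{1411}{234}$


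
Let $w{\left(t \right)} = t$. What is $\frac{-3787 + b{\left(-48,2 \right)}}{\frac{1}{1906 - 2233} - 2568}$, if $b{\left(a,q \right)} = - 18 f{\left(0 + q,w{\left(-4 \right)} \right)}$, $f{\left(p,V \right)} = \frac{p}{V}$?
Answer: $\frac{1235406}{839737} \approx 1.4712$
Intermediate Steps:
$b{\left(a,q \right)} = \frac{9 q}{2}$ ($b{\left(a,q \right)} = - 18 \frac{0 + q}{-4} = - 18 q \left(- \frac{1}{4}\right) = - 18 \left(- \frac{q}{4}\right) = \frac{9 q}{2}$)
$\frac{-3787 + b{\left(-48,2 \right)}}{\frac{1}{1906 - 2233} - 2568} = \frac{-3787 + \frac{9}{2} \cdot 2}{\frac{1}{1906 - 2233} - 2568} = \frac{-3787 + 9}{\frac{1}{-327} - 2568} = - \frac{3778}{- \frac{1}{327} - 2568} = - \frac{3778}{- \frac{839737}{327}} = \left(-3778\right) \left(- \frac{327}{839737}\right) = \frac{1235406}{839737}$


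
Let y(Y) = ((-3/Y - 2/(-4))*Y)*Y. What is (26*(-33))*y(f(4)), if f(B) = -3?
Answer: -11583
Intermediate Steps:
y(Y) = Y²*(½ - 3/Y) (y(Y) = ((-3/Y - 2*(-¼))*Y)*Y = ((-3/Y + ½)*Y)*Y = ((½ - 3/Y)*Y)*Y = (Y*(½ - 3/Y))*Y = Y²*(½ - 3/Y))
(26*(-33))*y(f(4)) = (26*(-33))*((½)*(-3)*(-6 - 3)) = -429*(-3)*(-9) = -858*27/2 = -11583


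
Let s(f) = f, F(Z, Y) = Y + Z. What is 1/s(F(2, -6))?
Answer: -¼ ≈ -0.25000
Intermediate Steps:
1/s(F(2, -6)) = 1/(-6 + 2) = 1/(-4) = -¼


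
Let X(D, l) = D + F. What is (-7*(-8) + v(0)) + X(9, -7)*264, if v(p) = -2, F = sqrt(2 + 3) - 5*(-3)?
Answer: 6390 + 264*sqrt(5) ≈ 6980.3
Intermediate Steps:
F = 15 + sqrt(5) (F = sqrt(5) + 15 = 15 + sqrt(5) ≈ 17.236)
X(D, l) = 15 + D + sqrt(5) (X(D, l) = D + (15 + sqrt(5)) = 15 + D + sqrt(5))
(-7*(-8) + v(0)) + X(9, -7)*264 = (-7*(-8) - 2) + (15 + 9 + sqrt(5))*264 = (56 - 2) + (24 + sqrt(5))*264 = 54 + (6336 + 264*sqrt(5)) = 6390 + 264*sqrt(5)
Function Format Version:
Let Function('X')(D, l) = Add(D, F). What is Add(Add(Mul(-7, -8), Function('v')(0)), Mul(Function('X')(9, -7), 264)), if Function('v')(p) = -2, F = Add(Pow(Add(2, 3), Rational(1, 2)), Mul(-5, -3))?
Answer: Add(6390, Mul(264, Pow(5, Rational(1, 2)))) ≈ 6980.3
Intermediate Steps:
F = Add(15, Pow(5, Rational(1, 2))) (F = Add(Pow(5, Rational(1, 2)), 15) = Add(15, Pow(5, Rational(1, 2))) ≈ 17.236)
Function('X')(D, l) = Add(15, D, Pow(5, Rational(1, 2))) (Function('X')(D, l) = Add(D, Add(15, Pow(5, Rational(1, 2)))) = Add(15, D, Pow(5, Rational(1, 2))))
Add(Add(Mul(-7, -8), Function('v')(0)), Mul(Function('X')(9, -7), 264)) = Add(Add(Mul(-7, -8), -2), Mul(Add(15, 9, Pow(5, Rational(1, 2))), 264)) = Add(Add(56, -2), Mul(Add(24, Pow(5, Rational(1, 2))), 264)) = Add(54, Add(6336, Mul(264, Pow(5, Rational(1, 2))))) = Add(6390, Mul(264, Pow(5, Rational(1, 2))))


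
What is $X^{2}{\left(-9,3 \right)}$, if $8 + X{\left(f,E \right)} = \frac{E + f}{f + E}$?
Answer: $49$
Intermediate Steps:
$X{\left(f,E \right)} = -7$ ($X{\left(f,E \right)} = -8 + \frac{E + f}{f + E} = -8 + \frac{E + f}{E + f} = -8 + 1 = -7$)
$X^{2}{\left(-9,3 \right)} = \left(-7\right)^{2} = 49$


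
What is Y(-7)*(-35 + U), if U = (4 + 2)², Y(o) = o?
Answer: -7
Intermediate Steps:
U = 36 (U = 6² = 36)
Y(-7)*(-35 + U) = -7*(-35 + 36) = -7*1 = -7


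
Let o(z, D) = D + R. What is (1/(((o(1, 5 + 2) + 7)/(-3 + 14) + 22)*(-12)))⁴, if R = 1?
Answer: 14641/90460186235136 ≈ 1.6185e-10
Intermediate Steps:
o(z, D) = 1 + D (o(z, D) = D + 1 = 1 + D)
(1/(((o(1, 5 + 2) + 7)/(-3 + 14) + 22)*(-12)))⁴ = (1/((((1 + (5 + 2)) + 7)/(-3 + 14) + 22)*(-12)))⁴ = (-1/12/(((1 + 7) + 7)/11 + 22))⁴ = (-1/12/((8 + 7)*(1/11) + 22))⁴ = (-1/12/(15*(1/11) + 22))⁴ = (-1/12/(15/11 + 22))⁴ = (-1/12/(257/11))⁴ = ((11/257)*(-1/12))⁴ = (-11/3084)⁴ = 14641/90460186235136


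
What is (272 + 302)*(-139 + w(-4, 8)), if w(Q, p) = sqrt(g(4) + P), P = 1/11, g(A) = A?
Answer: -79786 + 1722*sqrt(55)/11 ≈ -78625.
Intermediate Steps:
P = 1/11 ≈ 0.090909
w(Q, p) = 3*sqrt(55)/11 (w(Q, p) = sqrt(4 + 1/11) = sqrt(45/11) = 3*sqrt(55)/11)
(272 + 302)*(-139 + w(-4, 8)) = (272 + 302)*(-139 + 3*sqrt(55)/11) = 574*(-139 + 3*sqrt(55)/11) = -79786 + 1722*sqrt(55)/11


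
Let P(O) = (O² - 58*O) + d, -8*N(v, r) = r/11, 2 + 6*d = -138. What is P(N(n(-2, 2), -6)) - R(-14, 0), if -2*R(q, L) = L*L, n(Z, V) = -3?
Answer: -158461/5808 ≈ -27.283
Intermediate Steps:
d = -70/3 (d = -⅓ + (⅙)*(-138) = -⅓ - 23 = -70/3 ≈ -23.333)
N(v, r) = -r/88 (N(v, r) = -r/(8*11) = -r/88)
P(O) = -70/3 + O² - 58*O (P(O) = (O² - 58*O) - 70/3 = -70/3 + O² - 58*O)
R(q, L) = -L²/2 (R(q, L) = -L*L/2 = -L²/2)
P(N(n(-2, 2), -6)) - R(-14, 0) = (-70/3 + (-1/88*(-6))² - (-29)*(-6)/44) - (-1)*0²/2 = (-70/3 + (3/44)² - 58*3/44) - (-1)*0/2 = (-70/3 + 9/1936 - 87/22) - 1*0 = -158461/5808 + 0 = -158461/5808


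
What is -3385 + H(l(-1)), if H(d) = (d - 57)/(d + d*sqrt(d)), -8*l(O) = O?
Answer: -3905 + 130*sqrt(2) ≈ -3721.2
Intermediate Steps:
l(O) = -O/8
H(d) = (-57 + d)/(d + d**(3/2))
-3385 + H(l(-1)) = -3385 + (-57 - 1/8*(-1))/(-1/8*(-1) + (-1/8*(-1))**(3/2)) = -3385 + (-57 + 1/8)/(1/8 + (1/8)**(3/2)) = -3385 - 455/8/(1/8 + sqrt(2)/32) = -3385 - 455/(8*(1/8 + sqrt(2)/32))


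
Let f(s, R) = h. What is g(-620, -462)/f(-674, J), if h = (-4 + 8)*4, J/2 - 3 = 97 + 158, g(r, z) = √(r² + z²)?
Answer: √149461/8 ≈ 48.325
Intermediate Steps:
J = 516 (J = 6 + 2*(97 + 158) = 6 + 2*255 = 6 + 510 = 516)
h = 16 (h = 4*4 = 16)
f(s, R) = 16
g(-620, -462)/f(-674, J) = √((-620)² + (-462)²)/16 = √(384400 + 213444)*(1/16) = √597844*(1/16) = (2*√149461)*(1/16) = √149461/8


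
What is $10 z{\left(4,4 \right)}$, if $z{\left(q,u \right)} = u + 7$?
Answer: $110$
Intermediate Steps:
$z{\left(q,u \right)} = 7 + u$
$10 z{\left(4,4 \right)} = 10 \left(7 + 4\right) = 10 \cdot 11 = 110$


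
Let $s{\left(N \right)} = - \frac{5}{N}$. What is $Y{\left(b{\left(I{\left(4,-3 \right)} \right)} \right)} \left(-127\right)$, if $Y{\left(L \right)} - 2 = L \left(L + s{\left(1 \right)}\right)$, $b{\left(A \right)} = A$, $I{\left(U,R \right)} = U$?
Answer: $254$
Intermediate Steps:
$Y{\left(L \right)} = 2 + L \left(-5 + L\right)$ ($Y{\left(L \right)} = 2 + L \left(L - \frac{5}{1}\right) = 2 + L \left(L - 5\right) = 2 + L \left(-5 + L\right)$)
$Y{\left(b{\left(I{\left(4,-3 \right)} \right)} \right)} \left(-127\right) = \left(2 + 4^{2} - 20\right) \left(-127\right) = \left(2 + 16 - 20\right) \left(-127\right) = \left(-2\right) \left(-127\right) = 254$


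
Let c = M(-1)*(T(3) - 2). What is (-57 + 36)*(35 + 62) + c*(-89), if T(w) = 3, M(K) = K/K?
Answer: -2126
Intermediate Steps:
M(K) = 1
c = 1 (c = 1*(3 - 2) = 1*1 = 1)
(-57 + 36)*(35 + 62) + c*(-89) = (-57 + 36)*(35 + 62) + 1*(-89) = -21*97 - 89 = -2037 - 89 = -2126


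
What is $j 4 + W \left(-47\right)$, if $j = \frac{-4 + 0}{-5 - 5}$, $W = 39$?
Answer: $- \frac{9157}{5} \approx -1831.4$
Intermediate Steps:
$j = \frac{2}{5}$ ($j = - \frac{4}{-10} = \left(-4\right) \left(- \frac{1}{10}\right) = \frac{2}{5} \approx 0.4$)
$j 4 + W \left(-47\right) = \frac{2}{5} \cdot 4 + 39 \left(-47\right) = \frac{8}{5} - 1833 = - \frac{9157}{5}$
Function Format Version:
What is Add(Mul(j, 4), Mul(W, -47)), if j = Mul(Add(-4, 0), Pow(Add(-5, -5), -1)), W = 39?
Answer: Rational(-9157, 5) ≈ -1831.4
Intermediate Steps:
j = Rational(2, 5) (j = Mul(-4, Pow(-10, -1)) = Mul(-4, Rational(-1, 10)) = Rational(2, 5) ≈ 0.40000)
Add(Mul(j, 4), Mul(W, -47)) = Add(Mul(Rational(2, 5), 4), Mul(39, -47)) = Add(Rational(8, 5), -1833) = Rational(-9157, 5)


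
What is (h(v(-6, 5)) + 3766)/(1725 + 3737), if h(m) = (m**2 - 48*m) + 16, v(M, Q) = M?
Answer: 2053/2731 ≈ 0.75174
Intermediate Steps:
h(m) = 16 + m**2 - 48*m
(h(v(-6, 5)) + 3766)/(1725 + 3737) = ((16 + (-6)**2 - 48*(-6)) + 3766)/(1725 + 3737) = ((16 + 36 + 288) + 3766)/5462 = (340 + 3766)*(1/5462) = 4106*(1/5462) = 2053/2731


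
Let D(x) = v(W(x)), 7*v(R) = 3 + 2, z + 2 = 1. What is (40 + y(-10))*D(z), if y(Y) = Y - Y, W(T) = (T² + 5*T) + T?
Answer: 200/7 ≈ 28.571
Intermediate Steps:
W(T) = T² + 6*T
z = -1 (z = -2 + 1 = -1)
y(Y) = 0
v(R) = 5/7 (v(R) = (3 + 2)/7 = (⅐)*5 = 5/7)
D(x) = 5/7
(40 + y(-10))*D(z) = (40 + 0)*(5/7) = 40*(5/7) = 200/7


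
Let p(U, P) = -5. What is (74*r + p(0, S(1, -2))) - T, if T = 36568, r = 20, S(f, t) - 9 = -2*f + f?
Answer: -35093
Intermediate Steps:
S(f, t) = 9 - f (S(f, t) = 9 + (-2*f + f) = 9 - f)
(74*r + p(0, S(1, -2))) - T = (74*20 - 5) - 1*36568 = (1480 - 5) - 36568 = 1475 - 36568 = -35093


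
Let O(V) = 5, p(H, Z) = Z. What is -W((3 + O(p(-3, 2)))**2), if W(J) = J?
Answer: -64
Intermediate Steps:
-W((3 + O(p(-3, 2)))**2) = -(3 + 5)**2 = -1*8**2 = -1*64 = -64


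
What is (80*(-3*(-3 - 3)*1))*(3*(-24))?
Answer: -103680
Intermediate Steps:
(80*(-3*(-3 - 3)*1))*(3*(-24)) = (80*(-3*(-6)*1))*(-72) = (80*(18*1))*(-72) = (80*18)*(-72) = 1440*(-72) = -103680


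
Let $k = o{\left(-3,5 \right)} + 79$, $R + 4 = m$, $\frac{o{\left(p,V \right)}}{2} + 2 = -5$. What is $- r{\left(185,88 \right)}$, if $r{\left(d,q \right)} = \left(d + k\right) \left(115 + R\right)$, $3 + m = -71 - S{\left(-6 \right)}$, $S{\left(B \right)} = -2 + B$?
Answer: $-11250$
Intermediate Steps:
$o{\left(p,V \right)} = -14$ ($o{\left(p,V \right)} = -4 + 2 \left(-5\right) = -4 - 10 = -14$)
$m = -66$ ($m = -3 - 63 = -66$)
$R = -70$ ($R = -4 - 66 = -70$)
$k = 65$ ($k = -14 + 79 = 65$)
$r{\left(d,q \right)} = 2925 + 45 d$ ($r{\left(d,q \right)} = \left(d + 65\right) \left(115 - 70\right) = \left(65 + d\right) 45 = 2925 + 45 d$)
$- r{\left(185,88 \right)} = - (2925 + 45 \cdot 185) = - (2925 + 8325) = \left(-1\right) 11250 = -11250$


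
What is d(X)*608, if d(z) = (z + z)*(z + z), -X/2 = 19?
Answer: 3511808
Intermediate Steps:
X = -38 (X = -2*19 = -38)
d(z) = 4*z² (d(z) = (2*z)*(2*z) = 4*z²)
d(X)*608 = (4*(-38)²)*608 = (4*1444)*608 = 5776*608 = 3511808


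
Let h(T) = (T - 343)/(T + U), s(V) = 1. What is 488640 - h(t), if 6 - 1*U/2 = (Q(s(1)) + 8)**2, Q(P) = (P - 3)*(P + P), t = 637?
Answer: 301490586/617 ≈ 4.8864e+5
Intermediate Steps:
Q(P) = 2*P*(-3 + P) (Q(P) = (-3 + P)*(2*P) = 2*P*(-3 + P))
U = -20 (U = 12 - 2*(2*1*(-3 + 1) + 8)**2 = 12 - 2*(2*1*(-2) + 8)**2 = 12 - 2*(-4 + 8)**2 = 12 - 2*4**2 = 12 - 2*16 = 12 - 32 = -20)
h(T) = (-343 + T)/(-20 + T) (h(T) = (T - 343)/(T - 20) = (-343 + T)/(-20 + T))
488640 - h(t) = 488640 - (-343 + 637)/(-20 + 637) = 488640 - 294/617 = 301490586/617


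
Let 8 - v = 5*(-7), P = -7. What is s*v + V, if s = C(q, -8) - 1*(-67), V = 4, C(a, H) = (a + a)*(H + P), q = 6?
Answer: -4855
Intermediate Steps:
C(a, H) = 2*a*(-7 + H) (C(a, H) = (a + a)*(H - 7) = (2*a)*(-7 + H) = 2*a*(-7 + H))
v = 43 (v = 8 - 5*(-7) = 8 - 1*(-35) = 8 + 35 = 43)
s = -113 (s = 2*6*(-7 - 8) - 1*(-67) = 2*6*(-15) + 67 = -180 + 67 = -113)
s*v + V = -113*43 + 4 = -4859 + 4 = -4855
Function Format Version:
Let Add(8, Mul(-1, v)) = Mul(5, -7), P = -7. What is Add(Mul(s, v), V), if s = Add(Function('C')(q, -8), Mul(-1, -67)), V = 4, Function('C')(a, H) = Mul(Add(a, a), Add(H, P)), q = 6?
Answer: -4855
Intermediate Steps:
Function('C')(a, H) = Mul(2, a, Add(-7, H)) (Function('C')(a, H) = Mul(Add(a, a), Add(H, -7)) = Mul(Mul(2, a), Add(-7, H)) = Mul(2, a, Add(-7, H)))
v = 43 (v = Add(8, Mul(-1, Mul(5, -7))) = Add(8, Mul(-1, -35)) = Add(8, 35) = 43)
s = -113 (s = Add(Mul(2, 6, Add(-7, -8)), Mul(-1, -67)) = Add(Mul(2, 6, -15), 67) = Add(-180, 67) = -113)
Add(Mul(s, v), V) = Add(Mul(-113, 43), 4) = Add(-4859, 4) = -4855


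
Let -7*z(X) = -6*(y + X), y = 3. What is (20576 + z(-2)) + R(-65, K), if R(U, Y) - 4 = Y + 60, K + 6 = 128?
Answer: 145340/7 ≈ 20763.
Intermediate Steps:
K = 122 (K = -6 + 128 = 122)
z(X) = 18/7 + 6*X/7 (z(X) = -(-6)*(3 + X)/7 = -(-18 - 6*X)/7 = 18/7 + 6*X/7)
R(U, Y) = 64 + Y (R(U, Y) = 4 + (Y + 60) = 4 + (60 + Y) = 64 + Y)
(20576 + z(-2)) + R(-65, K) = (20576 + (18/7 + (6/7)*(-2))) + (64 + 122) = (20576 + (18/7 - 12/7)) + 186 = (20576 + 6/7) + 186 = 144038/7 + 186 = 145340/7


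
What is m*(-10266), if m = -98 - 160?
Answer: 2648628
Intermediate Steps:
m = -258
m*(-10266) = -258*(-10266) = 2648628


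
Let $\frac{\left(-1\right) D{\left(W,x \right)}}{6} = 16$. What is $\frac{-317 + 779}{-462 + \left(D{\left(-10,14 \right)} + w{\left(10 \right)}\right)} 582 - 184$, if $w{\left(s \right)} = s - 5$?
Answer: $- \frac{52948}{79} \approx -670.23$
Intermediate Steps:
$D{\left(W,x \right)} = -96$ ($D{\left(W,x \right)} = \left(-6\right) 16 = -96$)
$w{\left(s \right)} = -5 + s$ ($w{\left(s \right)} = s - 5 = -5 + s$)
$\frac{-317 + 779}{-462 + \left(D{\left(-10,14 \right)} + w{\left(10 \right)}\right)} 582 - 184 = \frac{-317 + 779}{-462 + \left(-96 + \left(-5 + 10\right)\right)} 582 - 184 = \frac{462}{-462 + \left(-96 + 5\right)} 582 - 184 = \frac{462}{-462 - 91} \cdot 582 - 184 = \frac{462}{-553} \cdot 582 - 184 = 462 \left(- \frac{1}{553}\right) 582 - 184 = \left(- \frac{66}{79}\right) 582 - 184 = - \frac{38412}{79} - 184 = - \frac{52948}{79}$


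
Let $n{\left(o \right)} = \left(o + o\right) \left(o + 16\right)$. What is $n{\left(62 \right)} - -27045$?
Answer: $36717$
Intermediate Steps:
$n{\left(o \right)} = 2 o \left(16 + o\right)$
$n{\left(62 \right)} - -27045 = 2 \cdot 62 \left(16 + 62\right) - -27045 = 2 \cdot 62 \cdot 78 + 27045 = 9672 + 27045 = 36717$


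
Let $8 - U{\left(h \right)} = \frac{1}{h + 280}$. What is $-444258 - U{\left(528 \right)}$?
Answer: $- \frac{358966927}{808} \approx -4.4427 \cdot 10^{5}$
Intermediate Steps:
$U{\left(h \right)} = 8 - \frac{1}{280 + h}$ ($U{\left(h \right)} = 8 - \frac{1}{h + 280} = 8 - \frac{1}{280 + h}$)
$-444258 - U{\left(528 \right)} = -444258 - \frac{2239 + 8 \cdot 528}{280 + 528} = -444258 - \frac{2239 + 4224}{808} = -444258 - \frac{1}{808} \cdot 6463 = -444258 - \frac{6463}{808} = - \frac{358966927}{808}$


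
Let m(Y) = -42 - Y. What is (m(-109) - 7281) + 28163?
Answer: 20949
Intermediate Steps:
(m(-109) - 7281) + 28163 = ((-42 - 1*(-109)) - 7281) + 28163 = ((-42 + 109) - 7281) + 28163 = (67 - 7281) + 28163 = -7214 + 28163 = 20949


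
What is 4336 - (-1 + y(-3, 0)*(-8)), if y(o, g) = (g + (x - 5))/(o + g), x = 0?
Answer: 13051/3 ≈ 4350.3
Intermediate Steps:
y(o, g) = (-5 + g)/(g + o) (y(o, g) = (g + (0 - 5))/(o + g) = (g - 5)/(g + o) = (-5 + g)/(g + o))
4336 - (-1 + y(-3, 0)*(-8)) = 4336 - (-1 + ((-5 + 0)/(0 - 3))*(-8)) = 4336 - (-1 + (-5/(-3))*(-8)) = 4336 - (-1 - 1/3*(-5)*(-8)) = 4336 - (-1 + (5/3)*(-8)) = 4336 - (-1 - 40/3) = 4336 - 1*(-43/3) = 4336 + 43/3 = 13051/3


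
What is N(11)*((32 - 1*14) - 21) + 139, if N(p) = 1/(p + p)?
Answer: 3055/22 ≈ 138.86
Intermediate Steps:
N(p) = 1/(2*p)
N(11)*((32 - 1*14) - 21) + 139 = ((1/2)/11)*((32 - 1*14) - 21) + 139 = ((1/2)*(1/11))*((32 - 14) - 21) + 139 = (18 - 21)/22 + 139 = (1/22)*(-3) + 139 = -3/22 + 139 = 3055/22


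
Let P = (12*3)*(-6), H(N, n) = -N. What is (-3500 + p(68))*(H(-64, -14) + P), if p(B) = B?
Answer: 521664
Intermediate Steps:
P = -216 (P = 36*(-6) = -216)
(-3500 + p(68))*(H(-64, -14) + P) = (-3500 + 68)*(-1*(-64) - 216) = -3432*(64 - 216) = -3432*(-152) = 521664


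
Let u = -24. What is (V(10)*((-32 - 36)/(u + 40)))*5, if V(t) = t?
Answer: -425/2 ≈ -212.50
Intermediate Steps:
(V(10)*((-32 - 36)/(u + 40)))*5 = (10*((-32 - 36)/(-24 + 40)))*5 = (10*(-68/16))*5 = (10*(-68*1/16))*5 = (10*(-17/4))*5 = -85/2*5 = -425/2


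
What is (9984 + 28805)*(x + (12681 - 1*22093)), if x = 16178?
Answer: 262446374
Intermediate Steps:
(9984 + 28805)*(x + (12681 - 1*22093)) = (9984 + 28805)*(16178 + (12681 - 1*22093)) = 38789*(16178 + (12681 - 22093)) = 38789*(16178 - 9412) = 38789*6766 = 262446374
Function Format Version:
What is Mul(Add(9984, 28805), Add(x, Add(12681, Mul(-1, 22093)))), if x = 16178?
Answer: 262446374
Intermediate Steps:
Mul(Add(9984, 28805), Add(x, Add(12681, Mul(-1, 22093)))) = Mul(Add(9984, 28805), Add(16178, Add(12681, Mul(-1, 22093)))) = Mul(38789, Add(16178, Add(12681, -22093))) = Mul(38789, Add(16178, -9412)) = Mul(38789, 6766) = 262446374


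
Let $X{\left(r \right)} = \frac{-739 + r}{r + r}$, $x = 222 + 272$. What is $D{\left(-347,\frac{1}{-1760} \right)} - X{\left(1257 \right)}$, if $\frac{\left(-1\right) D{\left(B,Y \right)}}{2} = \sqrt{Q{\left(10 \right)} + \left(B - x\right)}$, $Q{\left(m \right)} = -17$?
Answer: $- \frac{259}{1257} - 2 i \sqrt{858} \approx -0.20605 - 58.583 i$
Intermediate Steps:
$x = 494$
$X{\left(r \right)} = \frac{-739 + r}{2 r}$
$D{\left(B,Y \right)} = - 2 \sqrt{-511 + B}$ ($D{\left(B,Y \right)} = - 2 \sqrt{-17 + \left(B - 494\right)} = - 2 \sqrt{-17 + \left(-494 + B\right)} = - 2 \sqrt{-511 + B}$)
$D{\left(-347,\frac{1}{-1760} \right)} - X{\left(1257 \right)} = - 2 \sqrt{-511 - 347} - \frac{-739 + 1257}{2 \cdot 1257} = - 2 \sqrt{-858} - \frac{1}{2} \cdot \frac{1}{1257} \cdot 518 = - 2 i \sqrt{858} - \frac{259}{1257} = - \frac{259}{1257} - 2 i \sqrt{858}$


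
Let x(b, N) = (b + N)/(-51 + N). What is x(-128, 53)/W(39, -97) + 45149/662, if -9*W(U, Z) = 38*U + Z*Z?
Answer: 245970592/3604921 ≈ 68.232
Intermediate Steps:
W(U, Z) = -38*U/9 - Z**2/9 (W(U, Z) = -(38*U + Z*Z)/9 = -(38*U + Z**2)/9 = -(Z**2 + 38*U)/9 = -38*U/9 - Z**2/9)
x(b, N) = (N + b)/(-51 + N)
x(-128, 53)/W(39, -97) + 45149/662 = ((53 - 128)/(-51 + 53))/(-38/9*39 - 1/9*(-97)**2) + 45149/662 = (-75/2)/(-494/3 - 1/9*9409) + 45149*(1/662) = ((1/2)*(-75))/(-494/3 - 9409/9) + 45149/662 = -75/(2*(-10891/9)) + 45149/662 = -75/2*(-9/10891) + 45149/662 = 675/21782 + 45149/662 = 245970592/3604921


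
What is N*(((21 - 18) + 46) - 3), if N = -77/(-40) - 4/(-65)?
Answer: 23759/260 ≈ 91.381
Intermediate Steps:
N = 1033/520 (N = -77*(-1/40) - 4*(-1/65) = 77/40 + 4/65 = 1033/520 ≈ 1.9865)
N*(((21 - 18) + 46) - 3) = 1033*(((21 - 18) + 46) - 3)/520 = 1033*((3 + 46) - 3)/520 = 1033*(49 - 3)/520 = (1033/520)*46 = 23759/260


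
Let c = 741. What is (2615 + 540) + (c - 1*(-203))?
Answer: 4099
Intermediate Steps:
(2615 + 540) + (c - 1*(-203)) = (2615 + 540) + (741 - 1*(-203)) = 3155 + (741 + 203) = 3155 + 944 = 4099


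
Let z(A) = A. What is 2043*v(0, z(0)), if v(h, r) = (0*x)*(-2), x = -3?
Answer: 0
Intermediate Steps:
v(h, r) = 0 (v(h, r) = (0*(-3))*(-2) = 0*(-2) = 0)
2043*v(0, z(0)) = 2043*0 = 0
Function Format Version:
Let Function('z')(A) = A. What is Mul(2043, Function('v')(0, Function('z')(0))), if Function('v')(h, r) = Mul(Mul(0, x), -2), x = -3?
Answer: 0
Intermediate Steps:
Function('v')(h, r) = 0 (Function('v')(h, r) = Mul(Mul(0, -3), -2) = Mul(0, -2) = 0)
Mul(2043, Function('v')(0, Function('z')(0))) = Mul(2043, 0) = 0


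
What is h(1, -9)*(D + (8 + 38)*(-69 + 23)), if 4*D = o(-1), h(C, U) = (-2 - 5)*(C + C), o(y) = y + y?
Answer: 29631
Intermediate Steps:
o(y) = 2*y
h(C, U) = -14*C
D = -½ (D = (2*(-1))/4 = (¼)*(-2) = -½ ≈ -0.50000)
h(1, -9)*(D + (8 + 38)*(-69 + 23)) = (-14*1)*(-½ + (8 + 38)*(-69 + 23)) = -14*(-½ + 46*(-46)) = -14*(-½ - 2116) = -14*(-4233/2) = 29631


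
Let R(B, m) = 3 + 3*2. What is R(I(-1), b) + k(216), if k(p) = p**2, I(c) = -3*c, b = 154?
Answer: 46665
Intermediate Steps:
R(B, m) = 9 (R(B, m) = 3 + 6 = 9)
R(I(-1), b) + k(216) = 9 + 216**2 = 9 + 46656 = 46665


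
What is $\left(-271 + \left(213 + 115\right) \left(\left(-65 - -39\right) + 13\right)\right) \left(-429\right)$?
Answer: $1945515$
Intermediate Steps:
$\left(-271 + \left(213 + 115\right) \left(\left(-65 - -39\right) + 13\right)\right) \left(-429\right) = \left(-271 + 328 \left(\left(-65 + 39\right) + 13\right)\right) \left(-429\right) = \left(-271 + 328 \left(-26 + 13\right)\right) \left(-429\right) = \left(-271 + 328 \left(-13\right)\right) \left(-429\right) = \left(-271 - 4264\right) \left(-429\right) = \left(-4535\right) \left(-429\right) = 1945515$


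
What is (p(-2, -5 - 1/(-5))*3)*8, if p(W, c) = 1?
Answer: 24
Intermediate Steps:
(p(-2, -5 - 1/(-5))*3)*8 = (1*3)*8 = 3*8 = 24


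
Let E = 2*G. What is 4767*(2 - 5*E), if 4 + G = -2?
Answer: 295554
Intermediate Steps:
G = -6 (G = -4 - 2 = -6)
E = -12 (E = 2*(-6) = -12)
4767*(2 - 5*E) = 4767*(2 - 5*(-12)) = 4767*(2 + 60) = 4767*62 = 295554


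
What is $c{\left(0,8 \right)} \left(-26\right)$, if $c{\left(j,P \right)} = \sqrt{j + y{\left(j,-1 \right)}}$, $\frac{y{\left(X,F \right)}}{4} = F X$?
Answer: $0$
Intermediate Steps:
$y{\left(X,F \right)} = 4 F X$
$c{\left(j,P \right)} = \sqrt{3} \sqrt{- j}$ ($c{\left(j,P \right)} = \sqrt{j + 4 \left(-1\right) j} = \sqrt{j - 4 j} = \sqrt{- 3 j} = \sqrt{3} \sqrt{- j}$)
$c{\left(0,8 \right)} \left(-26\right) = \sqrt{3} \sqrt{\left(-1\right) 0} \left(-26\right) = \sqrt{3} \sqrt{0} \left(-26\right) = \sqrt{3} \cdot 0 \left(-26\right) = 0 \left(-26\right) = 0$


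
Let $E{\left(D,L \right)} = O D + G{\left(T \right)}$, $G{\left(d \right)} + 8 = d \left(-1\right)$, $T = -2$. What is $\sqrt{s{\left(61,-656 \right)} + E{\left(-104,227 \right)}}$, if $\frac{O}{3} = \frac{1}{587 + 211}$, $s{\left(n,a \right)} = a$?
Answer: $\frac{i \sqrt{11717034}}{133} \approx 25.737 i$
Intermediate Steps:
$O = \frac{1}{266}$ ($O = \frac{3}{587 + 211} = \frac{3}{798} = 3 \cdot \frac{1}{798} = \frac{1}{266} \approx 0.0037594$)
$G{\left(d \right)} = -8 - d$ ($G{\left(d \right)} = -8 + d \left(-1\right) = -8 - d$)
$E{\left(D,L \right)} = -6 + \frac{D}{266}$ ($E{\left(D,L \right)} = \frac{D}{266} - 6 = -6 + \frac{D}{266}$)
$\sqrt{s{\left(61,-656 \right)} + E{\left(-104,227 \right)}} = \sqrt{-656 + \left(-6 + \frac{1}{266} \left(-104\right)\right)} = \sqrt{-656 - \frac{850}{133}} = \sqrt{- \frac{88098}{133}} = \frac{i \sqrt{11717034}}{133}$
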